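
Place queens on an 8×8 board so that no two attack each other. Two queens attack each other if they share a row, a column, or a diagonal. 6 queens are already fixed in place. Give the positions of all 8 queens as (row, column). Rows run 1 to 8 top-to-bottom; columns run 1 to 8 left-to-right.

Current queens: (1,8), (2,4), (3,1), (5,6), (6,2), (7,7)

(1,8) (2,4) (3,1) (4,3) (5,6) (6,2) (7,7) (8,5)

Row 4: attacked by (1,8)→{5,8}; (2,4)→{2,4,6}; (3,1)→{1,2}; (5,6)→{5,6,7}; (6,2)→{2,4}; (7,7)→{4,7}. Safe: 3. Place at column 3.
Row 8: attacked by (1,8)→{1,8}; (2,4)→{4}; (3,1)→{1,6}; (4,3)→{3,7}; (5,6)→{3,6}; (6,2)→{2,4}; (7,7)→{6,7,8}. Safe: 5. Place at column 5.
Columns [8, 4, 1, 3, 6, 2, 7, 5], r−c [-7, -2, 2, 1, -1, 4, 0, 3], r+c [9, 6, 4, 7, 11, 8, 14, 13] are all distinct, so no two queens attack.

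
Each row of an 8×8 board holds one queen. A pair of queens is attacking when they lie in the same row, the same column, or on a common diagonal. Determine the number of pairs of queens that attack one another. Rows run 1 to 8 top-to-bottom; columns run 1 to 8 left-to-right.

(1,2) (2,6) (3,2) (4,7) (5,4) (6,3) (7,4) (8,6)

7

Same column: (1,2)–(3,2) (column 2); (2,6)–(8,6) (column 6); (5,4)–(7,4) (column 4).
Same diagonal: (3,2)–(5,4) (|3−5| = |2−4| = 2); (4,7)–(7,4) (|4−7| = |7−4| = 3); (5,4)–(6,3) (|5−6| = |4−3| = 1); (6,3)–(7,4) (|6−7| = |3−4| = 1).
Total attacking pairs: 7.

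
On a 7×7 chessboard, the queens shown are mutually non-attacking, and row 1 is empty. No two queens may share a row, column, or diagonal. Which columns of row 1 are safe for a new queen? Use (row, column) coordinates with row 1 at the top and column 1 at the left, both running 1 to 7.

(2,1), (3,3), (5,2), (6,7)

columns 4

(2,1) attacks row 1 at column 1 and diagonals 2.
(3,3) attacks row 1 at column 3 and diagonals 1, 5.
(5,2) attacks row 1 at column 2 and diagonals 6.
(6,7) attacks row 1 at column 7 and diagonals 2.
Attacked columns: {1, 2, 3, 5, 6, 7}. Safe: {4}.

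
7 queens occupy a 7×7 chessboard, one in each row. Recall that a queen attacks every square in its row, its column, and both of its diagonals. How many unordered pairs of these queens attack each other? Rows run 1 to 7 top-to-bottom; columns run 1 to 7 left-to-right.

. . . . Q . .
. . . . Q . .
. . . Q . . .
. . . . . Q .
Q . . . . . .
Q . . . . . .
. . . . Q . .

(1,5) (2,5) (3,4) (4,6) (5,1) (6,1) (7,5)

8

Same column: (1,5)–(2,5) (column 5); (1,5)–(7,5) (column 5); (2,5)–(7,5) (column 5); (5,1)–(6,1) (column 1).
Same diagonal: (1,5)–(5,1) (|1−5| = |5−1| = 4); (2,5)–(3,4) (|2−3| = |5−4| = 1); (2,5)–(6,1) (|2−6| = |5−1| = 4); (3,4)–(6,1) (|3−6| = |4−1| = 3).
Total attacking pairs: 8.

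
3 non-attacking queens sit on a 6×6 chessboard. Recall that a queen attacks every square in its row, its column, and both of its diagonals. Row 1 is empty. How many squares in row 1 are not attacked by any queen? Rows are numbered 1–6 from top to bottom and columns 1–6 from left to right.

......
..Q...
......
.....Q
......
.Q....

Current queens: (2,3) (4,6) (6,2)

2

(2,3) attacks row 1 at column 3 and diagonals 2, 4.
(4,6) attacks row 1 at column 6 and diagonals 3.
(6,2) attacks row 1 at column 2.
Attacked columns: {2, 3, 4, 6}. Safe: {1, 5}.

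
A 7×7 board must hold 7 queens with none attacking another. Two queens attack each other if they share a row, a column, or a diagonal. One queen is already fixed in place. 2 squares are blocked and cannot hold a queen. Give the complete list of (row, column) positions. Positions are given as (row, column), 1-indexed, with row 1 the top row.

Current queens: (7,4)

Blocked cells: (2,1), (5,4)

(1,5) (2,7) (3,2) (4,6) (5,3) (6,1) (7,4)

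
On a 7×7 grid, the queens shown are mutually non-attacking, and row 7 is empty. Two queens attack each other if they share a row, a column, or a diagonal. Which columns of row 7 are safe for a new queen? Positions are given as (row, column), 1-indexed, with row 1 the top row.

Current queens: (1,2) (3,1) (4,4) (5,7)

(1,2) attacks row 7 at column 2.
(3,1) attacks row 7 at column 1 and diagonals 5.
(4,4) attacks row 7 at column 4 and diagonals 1, 7.
(5,7) attacks row 7 at column 7 and diagonals 5.
Attacked columns: {1, 2, 4, 5, 7}. Safe: {3, 6}.

columns 3, 6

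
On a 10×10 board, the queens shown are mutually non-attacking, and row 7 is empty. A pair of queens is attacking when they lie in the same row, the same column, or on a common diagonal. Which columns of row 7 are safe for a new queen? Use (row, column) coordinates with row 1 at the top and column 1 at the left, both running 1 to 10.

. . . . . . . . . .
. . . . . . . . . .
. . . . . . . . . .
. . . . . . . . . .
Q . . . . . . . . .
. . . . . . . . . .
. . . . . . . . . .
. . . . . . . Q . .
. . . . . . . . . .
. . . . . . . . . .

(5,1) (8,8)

columns 2, 4, 5, 6, 10

(5,1) attacks row 7 at column 1 and diagonals 3.
(8,8) attacks row 7 at column 8 and diagonals 7, 9.
Attacked columns: {1, 3, 7, 8, 9}. Safe: {2, 4, 5, 6, 10}.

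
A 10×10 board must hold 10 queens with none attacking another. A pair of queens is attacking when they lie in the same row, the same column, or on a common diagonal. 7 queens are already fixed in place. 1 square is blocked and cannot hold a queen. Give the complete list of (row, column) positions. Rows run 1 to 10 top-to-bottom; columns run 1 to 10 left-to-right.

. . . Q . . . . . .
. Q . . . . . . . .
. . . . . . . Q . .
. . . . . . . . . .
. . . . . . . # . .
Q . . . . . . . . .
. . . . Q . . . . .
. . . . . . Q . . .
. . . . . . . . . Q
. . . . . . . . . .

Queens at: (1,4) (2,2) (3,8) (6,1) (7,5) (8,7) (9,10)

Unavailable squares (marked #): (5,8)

Row 4: attacked by (1,4)→{1,4,7}; (2,2)→{2,4}; (3,8)→{7,8,9}; (6,1)→{1,3}; (7,5)→{2,5,8}; (8,7)→{3,7}; (9,10)→{5,10}. Safe: 6. Place at column 6.
Row 5: attacked by (1,4)→{4,8}; (2,2)→{2,5}; (3,8)→{6,8,10}; (4,6)→{5,6,7}; (6,1)→{1,2}; (7,5)→{3,5,7}; (8,7)→{4,7,10}; (9,10)→{6,10}. Blocked: 8. Safe: 9. Place at column 9.
Row 10: attacked by (1,4)→{4}; (2,2)→{2,10}; (3,8)→{1,8}; (4,6)→{6}; (5,9)→{4,9}; (6,1)→{1,5}; (7,5)→{2,5,8}; (8,7)→{5,7,9}; (9,10)→{9,10}. Safe: 3. Place at column 3.
Columns [4, 2, 8, 6, 9, 1, 5, 7, 10, 3], r−c [-3, 0, -5, -2, -4, 5, 2, 1, -1, 7], r+c [5, 4, 11, 10, 14, 7, 12, 15, 19, 13] are all distinct, so no two queens attack.

(1,4) (2,2) (3,8) (4,6) (5,9) (6,1) (7,5) (8,7) (9,10) (10,3)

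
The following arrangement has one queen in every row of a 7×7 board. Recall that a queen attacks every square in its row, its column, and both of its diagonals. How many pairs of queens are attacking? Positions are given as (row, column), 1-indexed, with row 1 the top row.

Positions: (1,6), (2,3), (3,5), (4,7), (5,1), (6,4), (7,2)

All columns are distinct and no two queens satisfy |Δrow| = |Δcol|, so no pair attacks.

0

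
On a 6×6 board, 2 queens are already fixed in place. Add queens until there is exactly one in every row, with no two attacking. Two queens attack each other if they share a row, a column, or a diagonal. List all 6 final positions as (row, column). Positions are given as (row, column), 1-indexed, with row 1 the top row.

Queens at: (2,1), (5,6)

Row 1: attacked by (2,1)→{1,2}; (5,6)→{2,6}. Safe: 3, 4, 5. Place at column 4.
Row 3: attacked by (1,4)→{2,4,6}; (2,1)→{1,2}; (5,6)→{4,6}. Safe: 3, 5. Place at column 5.
Row 4: attacked by (1,4)→{1,4}; (2,1)→{1,3}; (3,5)→{4,5,6}; (5,6)→{5,6}. Safe: 2. Place at column 2.
Row 6: attacked by (1,4)→{4}; (2,1)→{1,5}; (3,5)→{2,5}; (4,2)→{2,4}; (5,6)→{5,6}. Safe: 3. Place at column 3.
Columns [4, 1, 5, 2, 6, 3], r−c [-3, 1, -2, 2, -1, 3], r+c [5, 3, 8, 6, 11, 9] are all distinct, so no two queens attack.

(1,4) (2,1) (3,5) (4,2) (5,6) (6,3)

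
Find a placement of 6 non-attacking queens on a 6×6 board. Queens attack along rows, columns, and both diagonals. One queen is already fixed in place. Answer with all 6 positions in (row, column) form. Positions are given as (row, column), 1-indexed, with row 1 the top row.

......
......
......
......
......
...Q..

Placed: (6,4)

Row 1: attacked by (6,4)→{4}. Safe: 1, 2, 3, 5, 6. Place at column 3.
Row 2: attacked by (1,3)→{2,3,4}; (6,4)→{4}. Safe: 1, 5, 6. Place at column 6.
Row 3: attacked by (1,3)→{1,3,5}; (2,6)→{5,6}; (6,4)→{1,4}. Safe: 2. Place at column 2.
Row 4: attacked by (1,3)→{3,6}; (2,6)→{4,6}; (3,2)→{1,2,3}; (6,4)→{2,4,6}. Safe: 5. Place at column 5.
Row 5: attacked by (1,3)→{3}; (2,6)→{3,6}; (3,2)→{2,4}; (4,5)→{4,5,6}; (6,4)→{3,4,5}. Safe: 1. Place at column 1.
Columns [3, 6, 2, 5, 1, 4], r−c [-2, -4, 1, -1, 4, 2], r+c [4, 8, 5, 9, 6, 10] are all distinct, so no two queens attack.

(1,3) (2,6) (3,2) (4,5) (5,1) (6,4)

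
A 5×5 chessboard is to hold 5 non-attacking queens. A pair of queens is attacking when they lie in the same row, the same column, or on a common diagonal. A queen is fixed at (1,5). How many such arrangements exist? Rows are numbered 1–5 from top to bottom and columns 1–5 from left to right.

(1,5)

Branch on row 2: col 1 → 0; col 2 → 1; col 3 → 1.
Sum: 0 + 1 + 1 = 2.

2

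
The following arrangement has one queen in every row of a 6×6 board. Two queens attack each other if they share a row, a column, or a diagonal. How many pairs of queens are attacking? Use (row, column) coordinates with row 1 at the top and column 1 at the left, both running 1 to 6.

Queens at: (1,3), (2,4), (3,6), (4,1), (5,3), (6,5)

2

Same column: (1,3)–(5,3) (column 3).
Same diagonal: (1,3)–(2,4) (|1−2| = |3−4| = 1).
Total attacking pairs: 2.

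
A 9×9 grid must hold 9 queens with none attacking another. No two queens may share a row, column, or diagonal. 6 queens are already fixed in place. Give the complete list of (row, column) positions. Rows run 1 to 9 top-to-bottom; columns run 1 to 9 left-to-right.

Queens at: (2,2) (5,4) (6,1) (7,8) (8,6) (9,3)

(1,9) (2,2) (3,5) (4,7) (5,4) (6,1) (7,8) (8,6) (9,3)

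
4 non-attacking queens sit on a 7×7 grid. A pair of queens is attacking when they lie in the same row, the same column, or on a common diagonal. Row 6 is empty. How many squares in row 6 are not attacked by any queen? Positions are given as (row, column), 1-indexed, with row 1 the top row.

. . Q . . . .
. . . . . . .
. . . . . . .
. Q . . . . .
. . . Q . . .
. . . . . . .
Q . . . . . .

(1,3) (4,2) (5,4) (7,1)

2

(1,3) attacks row 6 at column 3.
(4,2) attacks row 6 at column 2 and diagonals 4.
(5,4) attacks row 6 at column 4 and diagonals 3, 5.
(7,1) attacks row 6 at column 1 and diagonals 2.
Attacked columns: {1, 2, 3, 4, 5}. Safe: {6, 7}.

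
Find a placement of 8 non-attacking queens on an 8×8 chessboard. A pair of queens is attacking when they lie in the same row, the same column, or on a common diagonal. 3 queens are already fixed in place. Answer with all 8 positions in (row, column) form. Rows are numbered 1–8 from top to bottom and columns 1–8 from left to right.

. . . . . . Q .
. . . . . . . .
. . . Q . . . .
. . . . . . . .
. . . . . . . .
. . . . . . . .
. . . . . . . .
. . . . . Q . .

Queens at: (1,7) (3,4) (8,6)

(1,7) (2,2) (3,4) (4,1) (5,8) (6,5) (7,3) (8,6)

Row 2: attacked by (1,7)→{6,7,8}; (3,4)→{3,4,5}; (8,6)→{6}. Safe: 1, 2. Place at column 2.
Row 4: attacked by (1,7)→{4,7}; (2,2)→{2,4}; (3,4)→{3,4,5}; (8,6)→{2,6}. Safe: 1, 8. Place at column 1.
Row 5: attacked by (1,7)→{3,7}; (2,2)→{2,5}; (3,4)→{2,4,6}; (4,1)→{1,2}; (8,6)→{3,6}. Safe: 8. Place at column 8.
Row 6: attacked by (1,7)→{2,7}; (2,2)→{2,6}; (3,4)→{1,4,7}; (4,1)→{1,3}; (5,8)→{7,8}; (8,6)→{4,6,8}. Safe: 5. Place at column 5.
Row 7: attacked by (1,7)→{1,7}; (2,2)→{2,7}; (3,4)→{4,8}; (4,1)→{1,4}; (5,8)→{6,8}; (6,5)→{4,5,6}; (8,6)→{5,6,7}. Safe: 3. Place at column 3.
Columns [7, 2, 4, 1, 8, 5, 3, 6], r−c [-6, 0, -1, 3, -3, 1, 4, 2], r+c [8, 4, 7, 5, 13, 11, 10, 14] are all distinct, so no two queens attack.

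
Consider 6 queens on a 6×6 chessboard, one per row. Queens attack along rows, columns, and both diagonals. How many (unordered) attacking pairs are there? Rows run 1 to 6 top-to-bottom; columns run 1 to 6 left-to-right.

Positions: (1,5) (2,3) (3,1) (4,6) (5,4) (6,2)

0

All columns are distinct and no two queens satisfy |Δrow| = |Δcol|, so no pair attacks.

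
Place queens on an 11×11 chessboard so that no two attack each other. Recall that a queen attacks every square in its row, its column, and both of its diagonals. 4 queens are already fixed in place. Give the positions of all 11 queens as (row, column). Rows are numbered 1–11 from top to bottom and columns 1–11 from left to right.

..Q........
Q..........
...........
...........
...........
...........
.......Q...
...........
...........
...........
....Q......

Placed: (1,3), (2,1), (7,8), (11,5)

Row 3: attacked by (1,3)→{1,3,5}; (2,1)→{1,2}; (7,8)→{4,8}; (11,5)→{5}. Safe: 6, 7, 9, 10, 11. Place at column 9.
Row 4: attacked by (1,3)→{3,6}; (2,1)→{1,3}; (3,9)→{8,9,10}; (7,8)→{5,8,11}; (11,5)→{5}. Safe: 2, 4, 7. Place at column 7.
Row 5: attacked by (1,3)→{3,7}; (2,1)→{1,4}; (3,9)→{7,9,11}; (4,7)→{6,7,8}; (7,8)→{6,8,10}; (11,5)→{5,11}. Safe: 2. Place at column 2.
Row 6: attacked by (1,3)→{3,8}; (2,1)→{1,5}; (3,9)→{6,9}; (4,7)→{5,7,9}; (5,2)→{1,2,3}; (7,8)→{7,8,9}; (11,5)→{5,10}. Safe: 4, 11. Place at column 11.
Row 8: attacked by (1,3)→{3,10}; (2,1)→{1,7}; (3,9)→{4,9}; (4,7)→{3,7,11}; (5,2)→{2,5}; (6,11)→{9,11}; (7,8)→{7,8,9}; (11,5)→{2,5,8}. Safe: 6. Place at column 6.
Row 9: attacked by (1,3)→{3,11}; (2,1)→{1,8}; (3,9)→{3,9}; (4,7)→{2,7}; (5,2)→{2,6}; (6,11)→{8,11}; (7,8)→{6,8,10}; (8,6)→{5,6,7}; (11,5)→{3,5,7}. Safe: 4. Place at column 4.
Row 10: attacked by (1,3)→{3}; (2,1)→{1,9}; (3,9)→{2,9}; (4,7)→{1,7}; (5,2)→{2,7}; (6,11)→{7,11}; (7,8)→{5,8,11}; (8,6)→{4,6,8}; (9,4)→{3,4,5}; (11,5)→{4,5,6}. Safe: 10. Place at column 10.
Columns [3, 1, 9, 7, 2, 11, 8, 6, 4, 10, 5], r−c [-2, 1, -6, -3, 3, -5, -1, 2, 5, 0, 6], r+c [4, 3, 12, 11, 7, 17, 15, 14, 13, 20, 16] are all distinct, so no two queens attack.

(1,3) (2,1) (3,9) (4,7) (5,2) (6,11) (7,8) (8,6) (9,4) (10,10) (11,5)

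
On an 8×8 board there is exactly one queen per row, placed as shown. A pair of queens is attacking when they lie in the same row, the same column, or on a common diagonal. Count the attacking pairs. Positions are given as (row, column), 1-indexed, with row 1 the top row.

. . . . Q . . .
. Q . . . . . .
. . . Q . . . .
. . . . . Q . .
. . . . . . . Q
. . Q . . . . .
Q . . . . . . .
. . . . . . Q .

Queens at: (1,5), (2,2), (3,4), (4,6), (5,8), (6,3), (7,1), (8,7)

0

All columns are distinct and no two queens satisfy |Δrow| = |Δcol|, so no pair attacks.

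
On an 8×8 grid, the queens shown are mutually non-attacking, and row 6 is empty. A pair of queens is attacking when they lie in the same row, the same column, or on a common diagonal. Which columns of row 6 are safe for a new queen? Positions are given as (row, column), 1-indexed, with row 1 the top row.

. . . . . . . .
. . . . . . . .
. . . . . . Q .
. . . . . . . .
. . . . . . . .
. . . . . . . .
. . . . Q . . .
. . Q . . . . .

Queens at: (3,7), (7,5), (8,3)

columns 2, 8

(3,7) attacks row 6 at column 7 and diagonals 4.
(7,5) attacks row 6 at column 5 and diagonals 4, 6.
(8,3) attacks row 6 at column 3 and diagonals 1, 5.
Attacked columns: {1, 3, 4, 5, 6, 7}. Safe: {2, 8}.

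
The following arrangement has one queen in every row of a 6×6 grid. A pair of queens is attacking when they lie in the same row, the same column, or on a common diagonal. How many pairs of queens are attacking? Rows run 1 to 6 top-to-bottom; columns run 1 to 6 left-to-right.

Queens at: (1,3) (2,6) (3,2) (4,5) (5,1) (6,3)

Same column: (1,3)–(6,3) (column 3).
Same diagonal: (4,5)–(6,3) (|4−6| = |5−3| = 2).
Total attacking pairs: 2.

2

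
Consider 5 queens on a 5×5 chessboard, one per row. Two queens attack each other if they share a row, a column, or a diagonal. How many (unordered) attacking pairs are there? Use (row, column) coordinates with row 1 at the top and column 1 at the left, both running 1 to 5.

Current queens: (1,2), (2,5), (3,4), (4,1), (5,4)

Same column: (3,4)–(5,4) (column 4).
Same diagonal: (1,2)–(3,4) (|1−3| = |2−4| = 2); (2,5)–(3,4) (|2−3| = |5−4| = 1).
Total attacking pairs: 3.

3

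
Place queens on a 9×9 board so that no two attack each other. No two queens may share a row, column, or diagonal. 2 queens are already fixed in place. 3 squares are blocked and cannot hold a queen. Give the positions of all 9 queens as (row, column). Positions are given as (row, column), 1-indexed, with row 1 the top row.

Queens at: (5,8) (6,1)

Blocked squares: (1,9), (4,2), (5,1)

Row 1: attacked by (5,8)→{4,8}; (6,1)→{1,6}. Blocked: 9. Safe: 2, 3, 5, 7. Place at column 3.
Row 2: attacked by (1,3)→{2,3,4}; (5,8)→{5,8}; (6,1)→{1,5}. Safe: 6, 7, 9. Place at column 6.
Row 3: attacked by (1,3)→{1,3,5}; (2,6)→{5,6,7}; (5,8)→{6,8}; (6,1)→{1,4}. Safe: 2, 9. Place at column 9.
Row 4: attacked by (1,3)→{3,6}; (2,6)→{4,6,8}; (3,9)→{8,9}; (5,8)→{7,8,9}; (6,1)→{1,3}. Blocked: 2. Safe: 5. Place at column 5.
Row 7: attacked by (1,3)→{3,9}; (2,6)→{1,6}; (3,9)→{5,9}; (4,5)→{2,5,8}; (5,8)→{6,8}; (6,1)→{1,2}. Safe: 4, 7. Place at column 4.
Row 8: attacked by (1,3)→{3}; (2,6)→{6}; (3,9)→{4,9}; (4,5)→{1,5,9}; (5,8)→{5,8}; (6,1)→{1,3}; (7,4)→{3,4,5}. Safe: 2, 7. Place at column 2.
Row 9: attacked by (1,3)→{3}; (2,6)→{6}; (3,9)→{3,9}; (4,5)→{5}; (5,8)→{4,8}; (6,1)→{1,4}; (7,4)→{2,4,6}; (8,2)→{1,2,3}. Safe: 7. Place at column 7.
Columns [3, 6, 9, 5, 8, 1, 4, 2, 7], r−c [-2, -4, -6, -1, -3, 5, 3, 6, 2], r+c [4, 8, 12, 9, 13, 7, 11, 10, 16] are all distinct, so no two queens attack.

(1,3) (2,6) (3,9) (4,5) (5,8) (6,1) (7,4) (8,2) (9,7)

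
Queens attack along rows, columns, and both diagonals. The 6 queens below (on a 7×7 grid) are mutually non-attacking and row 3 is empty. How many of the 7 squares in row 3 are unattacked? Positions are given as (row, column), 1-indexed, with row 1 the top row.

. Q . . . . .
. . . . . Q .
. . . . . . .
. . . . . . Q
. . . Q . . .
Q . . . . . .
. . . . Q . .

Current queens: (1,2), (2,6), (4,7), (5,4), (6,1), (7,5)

(1,2) attacks row 3 at column 2 and diagonals 4.
(2,6) attacks row 3 at column 6 and diagonals 5, 7.
(4,7) attacks row 3 at column 7 and diagonals 6.
(5,4) attacks row 3 at column 4 and diagonals 2, 6.
(6,1) attacks row 3 at column 1 and diagonals 4.
(7,5) attacks row 3 at column 5 and diagonals 1.
Attacked columns: {1, 2, 4, 5, 6, 7}. Safe: {3}.

1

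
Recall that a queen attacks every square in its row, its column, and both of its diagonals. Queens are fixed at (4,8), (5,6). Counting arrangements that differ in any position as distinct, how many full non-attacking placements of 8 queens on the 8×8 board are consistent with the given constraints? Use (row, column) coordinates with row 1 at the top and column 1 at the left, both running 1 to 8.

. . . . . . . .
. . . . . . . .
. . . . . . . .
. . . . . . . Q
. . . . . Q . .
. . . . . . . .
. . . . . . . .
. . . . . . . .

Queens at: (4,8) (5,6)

6

Branch on row 1: col 1 → 0; col 3 → 2; col 4 → 2; col 7 → 2.
Sum: 0 + 2 + 2 + 2 = 6.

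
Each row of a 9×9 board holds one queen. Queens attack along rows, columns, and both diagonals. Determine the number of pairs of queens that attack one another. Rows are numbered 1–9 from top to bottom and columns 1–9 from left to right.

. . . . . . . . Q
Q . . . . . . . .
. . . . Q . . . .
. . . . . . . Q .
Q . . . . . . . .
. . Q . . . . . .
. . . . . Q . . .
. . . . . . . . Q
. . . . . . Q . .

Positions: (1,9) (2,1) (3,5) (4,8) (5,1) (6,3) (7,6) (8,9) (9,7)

Same column: (1,9)–(8,9) (column 9); (2,1)–(5,1) (column 1).
Same diagonal: (2,1)–(7,6) (|2−7| = |1−6| = 5).
Total attacking pairs: 3.

3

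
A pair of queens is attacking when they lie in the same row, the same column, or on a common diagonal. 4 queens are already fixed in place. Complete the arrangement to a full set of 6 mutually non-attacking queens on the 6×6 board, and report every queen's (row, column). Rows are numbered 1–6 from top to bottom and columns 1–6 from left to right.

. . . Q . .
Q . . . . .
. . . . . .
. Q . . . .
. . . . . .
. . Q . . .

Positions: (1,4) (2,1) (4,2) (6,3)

Row 3: attacked by (1,4)→{2,4,6}; (2,1)→{1,2}; (4,2)→{1,2,3}; (6,3)→{3,6}. Safe: 5. Place at column 5.
Row 5: attacked by (1,4)→{4}; (2,1)→{1,4}; (3,5)→{3,5}; (4,2)→{1,2,3}; (6,3)→{2,3,4}. Safe: 6. Place at column 6.
Columns [4, 1, 5, 2, 6, 3], r−c [-3, 1, -2, 2, -1, 3], r+c [5, 3, 8, 6, 11, 9] are all distinct, so no two queens attack.

(1,4) (2,1) (3,5) (4,2) (5,6) (6,3)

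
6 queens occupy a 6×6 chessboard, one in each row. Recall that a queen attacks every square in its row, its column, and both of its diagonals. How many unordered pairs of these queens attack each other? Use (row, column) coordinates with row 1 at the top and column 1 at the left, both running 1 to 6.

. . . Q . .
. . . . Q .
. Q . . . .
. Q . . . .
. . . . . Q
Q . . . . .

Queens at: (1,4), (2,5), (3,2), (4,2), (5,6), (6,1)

4

Same column: (3,2)–(4,2) (column 2).
Same diagonal: (1,4)–(2,5) (|1−2| = |4−5| = 1); (1,4)–(3,2) (|1−3| = |4−2| = 2); (2,5)–(6,1) (|2−6| = |5−1| = 4).
Total attacking pairs: 4.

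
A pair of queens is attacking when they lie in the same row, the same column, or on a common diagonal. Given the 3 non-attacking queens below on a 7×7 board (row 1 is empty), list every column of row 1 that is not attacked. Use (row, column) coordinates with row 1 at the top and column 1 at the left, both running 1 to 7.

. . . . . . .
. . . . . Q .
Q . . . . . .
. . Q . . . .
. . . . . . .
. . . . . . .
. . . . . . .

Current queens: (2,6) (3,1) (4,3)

columns 2, 4

(2,6) attacks row 1 at column 6 and diagonals 5, 7.
(3,1) attacks row 1 at column 1 and diagonals 3.
(4,3) attacks row 1 at column 3 and diagonals 6.
Attacked columns: {1, 3, 5, 6, 7}. Safe: {2, 4}.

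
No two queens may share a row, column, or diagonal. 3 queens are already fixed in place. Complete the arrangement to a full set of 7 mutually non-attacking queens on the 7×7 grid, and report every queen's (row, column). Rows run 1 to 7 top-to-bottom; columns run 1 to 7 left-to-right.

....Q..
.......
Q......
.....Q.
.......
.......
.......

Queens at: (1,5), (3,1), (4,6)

Row 2: attacked by (1,5)→{4,5,6}; (3,1)→{1,2}; (4,6)→{4,6}. Safe: 3, 7. Place at column 3.
Row 5: attacked by (1,5)→{1,5}; (2,3)→{3,6}; (3,1)→{1,3}; (4,6)→{5,6,7}. Safe: 2, 4. Place at column 4.
Row 6: attacked by (1,5)→{5}; (2,3)→{3,7}; (3,1)→{1,4}; (4,6)→{4,6}; (5,4)→{3,4,5}. Safe: 2. Place at column 2.
Row 7: attacked by (1,5)→{5}; (2,3)→{3}; (3,1)→{1,5}; (4,6)→{3,6}; (5,4)→{2,4,6}; (6,2)→{1,2,3}. Safe: 7. Place at column 7.
Columns [5, 3, 1, 6, 4, 2, 7], r−c [-4, -1, 2, -2, 1, 4, 0], r+c [6, 5, 4, 10, 9, 8, 14] are all distinct, so no two queens attack.

(1,5) (2,3) (3,1) (4,6) (5,4) (6,2) (7,7)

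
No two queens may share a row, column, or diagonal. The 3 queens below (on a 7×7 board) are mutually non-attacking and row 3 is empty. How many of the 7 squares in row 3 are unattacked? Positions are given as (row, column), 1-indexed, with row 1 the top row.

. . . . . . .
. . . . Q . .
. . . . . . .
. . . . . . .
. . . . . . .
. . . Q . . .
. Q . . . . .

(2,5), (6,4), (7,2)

1

(2,5) attacks row 3 at column 5 and diagonals 4, 6.
(6,4) attacks row 3 at column 4 and diagonals 1, 7.
(7,2) attacks row 3 at column 2 and diagonals 6.
Attacked columns: {1, 2, 4, 5, 6, 7}. Safe: {3}.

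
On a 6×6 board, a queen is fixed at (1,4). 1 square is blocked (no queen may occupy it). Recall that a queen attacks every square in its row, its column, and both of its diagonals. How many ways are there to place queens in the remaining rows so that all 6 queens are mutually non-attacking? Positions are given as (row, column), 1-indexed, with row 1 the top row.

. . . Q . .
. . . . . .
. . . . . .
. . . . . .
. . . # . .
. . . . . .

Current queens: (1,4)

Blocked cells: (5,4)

1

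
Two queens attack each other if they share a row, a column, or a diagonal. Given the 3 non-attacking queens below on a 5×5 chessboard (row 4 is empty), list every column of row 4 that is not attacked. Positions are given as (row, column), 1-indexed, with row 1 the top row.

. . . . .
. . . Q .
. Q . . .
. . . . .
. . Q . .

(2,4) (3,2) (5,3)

columns 5

(2,4) attacks row 4 at column 4 and diagonals 2.
(3,2) attacks row 4 at column 2 and diagonals 1, 3.
(5,3) attacks row 4 at column 3 and diagonals 2, 4.
Attacked columns: {1, 2, 3, 4}. Safe: {5}.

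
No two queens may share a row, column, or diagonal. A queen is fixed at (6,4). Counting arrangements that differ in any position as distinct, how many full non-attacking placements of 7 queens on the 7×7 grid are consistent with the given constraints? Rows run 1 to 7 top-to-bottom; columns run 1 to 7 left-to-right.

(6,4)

6

Branch on row 1: col 1 → 1; col 2 → 1; col 3 → 1; col 5 → 1; col 6 → 1; col 7 → 1.
Sum: 1 + 1 + 1 + 1 + 1 + 1 = 6.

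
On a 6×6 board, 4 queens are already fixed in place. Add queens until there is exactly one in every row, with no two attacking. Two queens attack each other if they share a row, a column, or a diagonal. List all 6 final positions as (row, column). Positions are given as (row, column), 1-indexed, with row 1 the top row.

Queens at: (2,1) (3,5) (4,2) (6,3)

(1,4) (2,1) (3,5) (4,2) (5,6) (6,3)

Row 1: attacked by (2,1)→{1,2}; (3,5)→{3,5}; (4,2)→{2,5}; (6,3)→{3}. Safe: 4, 6. Place at column 4.
Row 5: attacked by (1,4)→{4}; (2,1)→{1,4}; (3,5)→{3,5}; (4,2)→{1,2,3}; (6,3)→{2,3,4}. Safe: 6. Place at column 6.
Columns [4, 1, 5, 2, 6, 3], r−c [-3, 1, -2, 2, -1, 3], r+c [5, 3, 8, 6, 11, 9] are all distinct, so no two queens attack.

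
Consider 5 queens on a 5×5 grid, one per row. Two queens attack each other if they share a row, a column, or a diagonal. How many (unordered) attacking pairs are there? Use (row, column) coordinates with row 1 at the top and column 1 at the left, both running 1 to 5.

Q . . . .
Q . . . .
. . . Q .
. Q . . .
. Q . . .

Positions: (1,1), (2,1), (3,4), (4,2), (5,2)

3

Same column: (1,1)–(2,1) (column 1); (4,2)–(5,2) (column 2).
Same diagonal: (3,4)–(5,2) (|3−5| = |4−2| = 2).
Total attacking pairs: 3.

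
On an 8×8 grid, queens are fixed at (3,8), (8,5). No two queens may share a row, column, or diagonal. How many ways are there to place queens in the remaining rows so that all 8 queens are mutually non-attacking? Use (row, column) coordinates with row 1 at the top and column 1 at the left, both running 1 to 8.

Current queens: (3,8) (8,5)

Branch on row 1: col 1 → 1; col 2 → 1; col 3 → 1; col 4 → 1; col 7 → 0.
Sum: 1 + 1 + 1 + 1 + 0 = 4.

4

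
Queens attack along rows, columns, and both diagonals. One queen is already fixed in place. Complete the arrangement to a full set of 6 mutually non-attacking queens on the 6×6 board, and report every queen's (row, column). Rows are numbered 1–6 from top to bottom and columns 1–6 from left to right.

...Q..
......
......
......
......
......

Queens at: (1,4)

(1,4) (2,1) (3,5) (4,2) (5,6) (6,3)

Row 2: attacked by (1,4)→{3,4,5}. Safe: 1, 2, 6. Place at column 1.
Row 3: attacked by (1,4)→{2,4,6}; (2,1)→{1,2}. Safe: 3, 5. Place at column 5.
Row 4: attacked by (1,4)→{1,4}; (2,1)→{1,3}; (3,5)→{4,5,6}. Safe: 2. Place at column 2.
Row 5: attacked by (1,4)→{4}; (2,1)→{1,4}; (3,5)→{3,5}; (4,2)→{1,2,3}. Safe: 6. Place at column 6.
Row 6: attacked by (1,4)→{4}; (2,1)→{1,5}; (3,5)→{2,5}; (4,2)→{2,4}; (5,6)→{5,6}. Safe: 3. Place at column 3.
Columns [4, 1, 5, 2, 6, 3], r−c [-3, 1, -2, 2, -1, 3], r+c [5, 3, 8, 6, 11, 9] are all distinct, so no two queens attack.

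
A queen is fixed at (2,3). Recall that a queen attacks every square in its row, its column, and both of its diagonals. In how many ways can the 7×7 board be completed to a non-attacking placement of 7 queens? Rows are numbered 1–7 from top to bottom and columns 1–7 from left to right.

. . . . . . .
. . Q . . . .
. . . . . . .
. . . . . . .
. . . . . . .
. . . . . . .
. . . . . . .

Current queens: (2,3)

6

Branch on row 1: col 1 → 1; col 5 → 1; col 6 → 3; col 7 → 1.
Sum: 1 + 1 + 3 + 1 = 6.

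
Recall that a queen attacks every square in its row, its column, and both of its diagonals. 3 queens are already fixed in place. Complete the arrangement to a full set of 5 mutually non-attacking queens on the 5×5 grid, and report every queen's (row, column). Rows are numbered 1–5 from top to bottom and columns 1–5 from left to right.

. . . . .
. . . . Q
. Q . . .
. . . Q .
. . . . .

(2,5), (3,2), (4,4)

Row 1: attacked by (2,5)→{4,5}; (3,2)→{2,4}; (4,4)→{1,4}. Safe: 3. Place at column 3.
Row 5: attacked by (1,3)→{3}; (2,5)→{2,5}; (3,2)→{2,4}; (4,4)→{3,4,5}. Safe: 1. Place at column 1.
Columns [3, 5, 2, 4, 1], r−c [-2, -3, 1, 0, 4], r+c [4, 7, 5, 8, 6] are all distinct, so no two queens attack.

(1,3) (2,5) (3,2) (4,4) (5,1)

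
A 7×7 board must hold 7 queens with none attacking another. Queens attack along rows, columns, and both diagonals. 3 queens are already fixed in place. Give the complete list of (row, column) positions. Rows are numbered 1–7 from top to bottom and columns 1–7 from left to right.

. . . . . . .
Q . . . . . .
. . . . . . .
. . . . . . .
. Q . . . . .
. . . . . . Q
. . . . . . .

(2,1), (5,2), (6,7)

Row 1: attacked by (2,1)→{1,2}; (5,2)→{2,6}; (6,7)→{2,7}. Safe: 3, 4, 5. Place at column 3.
Row 3: attacked by (1,3)→{1,3,5}; (2,1)→{1,2}; (5,2)→{2,4}; (6,7)→{4,7}. Safe: 6. Place at column 6.
Row 4: attacked by (1,3)→{3,6}; (2,1)→{1,3}; (3,6)→{5,6,7}; (5,2)→{1,2,3}; (6,7)→{5,7}. Safe: 4. Place at column 4.
Row 7: attacked by (1,3)→{3}; (2,1)→{1,6}; (3,6)→{2,6}; (4,4)→{1,4,7}; (5,2)→{2,4}; (6,7)→{6,7}. Safe: 5. Place at column 5.
Columns [3, 1, 6, 4, 2, 7, 5], r−c [-2, 1, -3, 0, 3, -1, 2], r+c [4, 3, 9, 8, 7, 13, 12] are all distinct, so no two queens attack.

(1,3) (2,1) (3,6) (4,4) (5,2) (6,7) (7,5)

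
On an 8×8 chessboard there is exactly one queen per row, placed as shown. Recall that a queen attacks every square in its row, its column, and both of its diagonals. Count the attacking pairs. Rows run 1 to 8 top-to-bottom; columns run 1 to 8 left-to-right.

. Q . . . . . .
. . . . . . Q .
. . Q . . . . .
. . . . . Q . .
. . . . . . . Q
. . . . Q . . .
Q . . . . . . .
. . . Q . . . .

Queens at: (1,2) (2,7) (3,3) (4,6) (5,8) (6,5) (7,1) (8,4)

0

All columns are distinct and no two queens satisfy |Δrow| = |Δcol|, so no pair attacks.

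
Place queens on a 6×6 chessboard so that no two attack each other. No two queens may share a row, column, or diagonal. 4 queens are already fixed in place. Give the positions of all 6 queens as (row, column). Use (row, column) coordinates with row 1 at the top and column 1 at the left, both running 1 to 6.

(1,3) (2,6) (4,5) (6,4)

(1,3) (2,6) (3,2) (4,5) (5,1) (6,4)

Row 3: attacked by (1,3)→{1,3,5}; (2,6)→{5,6}; (4,5)→{4,5,6}; (6,4)→{1,4}. Safe: 2. Place at column 2.
Row 5: attacked by (1,3)→{3}; (2,6)→{3,6}; (3,2)→{2,4}; (4,5)→{4,5,6}; (6,4)→{3,4,5}. Safe: 1. Place at column 1.
Columns [3, 6, 2, 5, 1, 4], r−c [-2, -4, 1, -1, 4, 2], r+c [4, 8, 5, 9, 6, 10] are all distinct, so no two queens attack.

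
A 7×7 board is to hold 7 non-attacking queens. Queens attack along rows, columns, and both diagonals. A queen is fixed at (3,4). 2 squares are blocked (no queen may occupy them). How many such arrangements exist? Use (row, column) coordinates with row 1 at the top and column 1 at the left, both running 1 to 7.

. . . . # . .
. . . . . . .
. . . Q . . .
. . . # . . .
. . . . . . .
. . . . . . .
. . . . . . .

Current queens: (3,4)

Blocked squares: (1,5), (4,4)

3

Branch on row 1: col 1 → 1; col 3 → 1; col 7 → 1.
Sum: 1 + 1 + 1 = 3.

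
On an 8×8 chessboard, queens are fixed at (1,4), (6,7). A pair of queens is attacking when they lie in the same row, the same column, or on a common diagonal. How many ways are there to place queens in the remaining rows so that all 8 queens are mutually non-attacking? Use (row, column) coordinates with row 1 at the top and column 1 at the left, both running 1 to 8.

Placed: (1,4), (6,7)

Branch on row 2: col 1 → 1; col 2 → 0; col 6 → 1; col 8 → 1.
Sum: 1 + 0 + 1 + 1 = 3.

3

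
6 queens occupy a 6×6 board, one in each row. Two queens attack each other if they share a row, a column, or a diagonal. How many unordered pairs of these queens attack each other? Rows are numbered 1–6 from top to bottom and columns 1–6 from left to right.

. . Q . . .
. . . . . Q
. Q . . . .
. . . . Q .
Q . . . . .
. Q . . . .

3

Same column: (3,2)–(6,2) (column 2).
Same diagonal: (2,6)–(6,2) (|2−6| = |6−2| = 4); (5,1)–(6,2) (|5−6| = |1−2| = 1).
Total attacking pairs: 3.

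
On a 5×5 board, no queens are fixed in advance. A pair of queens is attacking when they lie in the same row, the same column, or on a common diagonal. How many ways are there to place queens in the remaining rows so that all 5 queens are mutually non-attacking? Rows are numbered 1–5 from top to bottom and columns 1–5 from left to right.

Branch on row 1: col 1 → 2; col 2 → 2; col 3 → 2; col 4 → 2; col 5 → 2.
Sum: 2 + 2 + 2 + 2 + 2 = 10.
(This is the classic 5-queens count.)

10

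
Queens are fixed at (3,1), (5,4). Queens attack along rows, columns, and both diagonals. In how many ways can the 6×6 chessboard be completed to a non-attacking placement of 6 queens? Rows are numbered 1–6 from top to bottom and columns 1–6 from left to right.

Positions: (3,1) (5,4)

Branch on row 1: col 2 → 0; col 5 → 1; col 6 → 0.
Sum: 0 + 1 + 0 = 1.

1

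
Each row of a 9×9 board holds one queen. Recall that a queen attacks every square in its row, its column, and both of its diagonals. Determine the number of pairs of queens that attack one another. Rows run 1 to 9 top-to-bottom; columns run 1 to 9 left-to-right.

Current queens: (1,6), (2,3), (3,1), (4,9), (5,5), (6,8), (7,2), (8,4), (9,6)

2

Same column: (1,6)–(9,6) (column 6).
Same diagonal: (1,6)–(4,9) (|1−4| = |6−9| = 3).
Total attacking pairs: 2.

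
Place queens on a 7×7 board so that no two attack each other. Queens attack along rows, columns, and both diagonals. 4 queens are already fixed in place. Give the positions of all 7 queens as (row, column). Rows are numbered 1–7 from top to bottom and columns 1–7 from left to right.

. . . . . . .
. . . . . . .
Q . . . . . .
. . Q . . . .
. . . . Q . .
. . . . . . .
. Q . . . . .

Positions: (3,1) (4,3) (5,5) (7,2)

(1,4) (2,6) (3,1) (4,3) (5,5) (6,7) (7,2)

Row 1: attacked by (3,1)→{1,3}; (4,3)→{3,6}; (5,5)→{1,5}; (7,2)→{2}. Safe: 4, 7. Place at column 4.
Row 2: attacked by (1,4)→{3,4,5}; (3,1)→{1,2}; (4,3)→{1,3,5}; (5,5)→{2,5}; (7,2)→{2,7}. Safe: 6. Place at column 6.
Row 6: attacked by (1,4)→{4}; (2,6)→{2,6}; (3,1)→{1,4}; (4,3)→{1,3,5}; (5,5)→{4,5,6}; (7,2)→{1,2,3}. Safe: 7. Place at column 7.
Columns [4, 6, 1, 3, 5, 7, 2], r−c [-3, -4, 2, 1, 0, -1, 5], r+c [5, 8, 4, 7, 10, 13, 9] are all distinct, so no two queens attack.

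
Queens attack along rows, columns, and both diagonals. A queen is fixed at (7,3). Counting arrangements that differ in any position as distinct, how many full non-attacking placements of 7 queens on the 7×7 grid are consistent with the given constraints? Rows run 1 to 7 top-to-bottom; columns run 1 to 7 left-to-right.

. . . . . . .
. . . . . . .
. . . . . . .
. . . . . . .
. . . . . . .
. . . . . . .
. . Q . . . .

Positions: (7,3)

Branch on row 1: col 1 → 1; col 2 → 0; col 4 → 1; col 5 → 2; col 6 → 1; col 7 → 1.
Sum: 1 + 0 + 1 + 2 + 1 + 1 = 6.

6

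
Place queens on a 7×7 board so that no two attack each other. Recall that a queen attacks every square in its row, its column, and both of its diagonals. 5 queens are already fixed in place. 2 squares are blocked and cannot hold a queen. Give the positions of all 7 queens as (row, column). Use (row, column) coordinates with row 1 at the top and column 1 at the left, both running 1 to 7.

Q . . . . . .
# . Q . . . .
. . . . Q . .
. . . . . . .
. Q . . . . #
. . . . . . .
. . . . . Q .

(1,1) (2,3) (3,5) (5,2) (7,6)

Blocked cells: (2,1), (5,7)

Row 4: attacked by (1,1)→{1,4}; (2,3)→{1,3,5}; (3,5)→{4,5,6}; (5,2)→{1,2,3}; (7,6)→{3,6}. Safe: 7. Place at column 7.
Row 6: attacked by (1,1)→{1,6}; (2,3)→{3,7}; (3,5)→{2,5}; (4,7)→{5,7}; (5,2)→{1,2,3}; (7,6)→{5,6,7}. Safe: 4. Place at column 4.
Columns [1, 3, 5, 7, 2, 4, 6], r−c [0, -1, -2, -3, 3, 2, 1], r+c [2, 5, 8, 11, 7, 10, 13] are all distinct, so no two queens attack.

(1,1) (2,3) (3,5) (4,7) (5,2) (6,4) (7,6)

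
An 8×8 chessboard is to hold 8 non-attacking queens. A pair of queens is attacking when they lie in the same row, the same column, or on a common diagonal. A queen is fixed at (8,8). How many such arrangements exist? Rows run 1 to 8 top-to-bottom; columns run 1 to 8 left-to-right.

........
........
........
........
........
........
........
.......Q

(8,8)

4

Branch on row 1: col 2 → 0; col 3 → 0; col 4 → 1; col 5 → 1; col 6 → 2; col 7 → 0.
Sum: 0 + 0 + 1 + 1 + 2 + 0 = 4.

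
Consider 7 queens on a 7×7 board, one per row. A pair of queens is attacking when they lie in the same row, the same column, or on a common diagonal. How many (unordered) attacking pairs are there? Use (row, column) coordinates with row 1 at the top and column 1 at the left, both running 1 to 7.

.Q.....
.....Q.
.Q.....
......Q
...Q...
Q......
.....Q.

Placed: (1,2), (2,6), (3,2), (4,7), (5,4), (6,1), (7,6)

5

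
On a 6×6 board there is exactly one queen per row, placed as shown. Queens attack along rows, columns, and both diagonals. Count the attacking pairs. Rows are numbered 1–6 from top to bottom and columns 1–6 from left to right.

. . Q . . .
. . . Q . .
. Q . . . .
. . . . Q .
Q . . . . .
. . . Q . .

3

Same column: (2,4)–(6,4) (column 4).
Same diagonal: (1,3)–(2,4) (|1−2| = |3−4| = 1); (2,4)–(5,1) (|2−5| = |4−1| = 3).
Total attacking pairs: 3.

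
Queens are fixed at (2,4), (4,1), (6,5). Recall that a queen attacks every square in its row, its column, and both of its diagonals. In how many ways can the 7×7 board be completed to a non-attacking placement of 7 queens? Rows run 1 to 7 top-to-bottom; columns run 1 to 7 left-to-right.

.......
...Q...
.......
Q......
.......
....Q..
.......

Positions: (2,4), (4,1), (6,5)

Branch on row 1: col 2 → 1; col 6 → 1; col 7 → 0.
Sum: 1 + 1 + 0 = 2.

2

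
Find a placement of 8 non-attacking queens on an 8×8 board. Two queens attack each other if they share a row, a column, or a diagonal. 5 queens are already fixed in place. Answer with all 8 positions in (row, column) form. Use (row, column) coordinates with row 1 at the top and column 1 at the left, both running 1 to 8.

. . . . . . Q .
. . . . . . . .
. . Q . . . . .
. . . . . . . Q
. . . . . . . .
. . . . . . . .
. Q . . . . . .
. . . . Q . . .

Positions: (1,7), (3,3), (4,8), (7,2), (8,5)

(1,7) (2,1) (3,3) (4,8) (5,6) (6,4) (7,2) (8,5)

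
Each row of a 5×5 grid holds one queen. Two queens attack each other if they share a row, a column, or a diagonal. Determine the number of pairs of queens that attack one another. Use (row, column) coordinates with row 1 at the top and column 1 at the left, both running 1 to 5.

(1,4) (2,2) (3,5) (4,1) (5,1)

Same column: (4,1)–(5,1) (column 1).
Same diagonal: (1,4)–(4,1) (|1−4| = |4−1| = 3).
Total attacking pairs: 2.

2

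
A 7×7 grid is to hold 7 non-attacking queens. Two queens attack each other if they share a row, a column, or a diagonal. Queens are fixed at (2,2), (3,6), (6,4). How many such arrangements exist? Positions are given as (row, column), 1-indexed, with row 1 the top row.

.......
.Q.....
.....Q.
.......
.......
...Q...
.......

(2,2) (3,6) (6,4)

1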